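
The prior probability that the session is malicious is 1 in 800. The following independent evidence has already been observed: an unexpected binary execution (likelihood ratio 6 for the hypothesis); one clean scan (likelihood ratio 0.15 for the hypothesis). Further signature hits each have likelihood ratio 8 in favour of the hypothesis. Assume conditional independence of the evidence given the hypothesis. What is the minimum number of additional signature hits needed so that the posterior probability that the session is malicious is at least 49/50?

6

Prior odds = 0.00125/0.99875 = 1/799.
Combined Bayes factor of the evidence already in hand = 6 × 0.15 = 0.9.
Odds after that evidence = (1/799) × 0.9 = 9/7990.
Target odds = 0.98/0.02 = 49.
Need 8ⁿ ≥ 49 ÷ (9/7990) = 391510/9.
8⁵ = 32768 falls short of 391510/9 but 8⁶ = 262144 reaches it, so n = 6.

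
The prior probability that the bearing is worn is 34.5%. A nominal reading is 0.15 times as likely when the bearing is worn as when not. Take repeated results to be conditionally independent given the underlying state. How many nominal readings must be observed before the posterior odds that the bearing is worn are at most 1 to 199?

Prior odds = 0.345/0.655 = 69/131.
Likelihood ratio per nominal reading = 0.15.
Target odds = 1/199.
Require 0.15ⁿ ≤ 1/199 ÷ (69/131) = 131/13731.
0.15² = 0.0225 is still above 131/13731 but 0.15³ = 0.003375 is at or below it, so n = 3.

3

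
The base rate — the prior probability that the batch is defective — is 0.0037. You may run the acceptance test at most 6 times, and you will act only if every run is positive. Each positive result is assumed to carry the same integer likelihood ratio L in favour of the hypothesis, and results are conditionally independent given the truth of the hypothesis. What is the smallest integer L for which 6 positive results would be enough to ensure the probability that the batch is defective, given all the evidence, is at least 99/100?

Prior odds = 0.0037/0.9963 = 37/9963.
Target odds = 0.99/0.01 = 99.
Need L⁶ ≥ 99 ÷ (37/9963) = 986337/37.
5⁶ = 15625 < 986337/37 ≤ 46656 = 6⁶, so L = 6.

6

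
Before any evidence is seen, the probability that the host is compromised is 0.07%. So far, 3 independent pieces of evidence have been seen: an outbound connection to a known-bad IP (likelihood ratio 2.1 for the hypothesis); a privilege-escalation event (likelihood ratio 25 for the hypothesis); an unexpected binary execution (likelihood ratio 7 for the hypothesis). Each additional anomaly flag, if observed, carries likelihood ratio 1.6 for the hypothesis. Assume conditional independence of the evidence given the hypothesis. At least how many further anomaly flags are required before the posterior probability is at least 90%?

8

Prior odds = 0.0007/0.9993 = 7/9993.
Combined Bayes factor of the evidence already in hand = 2.1 × 25 × 7 = 367.5.
Odds after that evidence = (7/9993) × 367.5 = 1715/6662.
Target odds = 0.9/0.1 = 9.
Need 1.6ⁿ ≥ 9 ÷ (1715/6662) = 59958/1715.
1.6⁷ = 2097152/78125 falls short of 59958/1715 but 1.6⁸ = 16777216/390625 reaches it, so n = 8.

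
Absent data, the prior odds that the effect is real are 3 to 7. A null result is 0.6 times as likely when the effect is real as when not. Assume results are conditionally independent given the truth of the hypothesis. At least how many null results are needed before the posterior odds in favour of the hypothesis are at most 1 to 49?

Prior odds = 3/7.
Likelihood ratio per null result = 0.6.
Target odds = 1/49.
Require 0.6ⁿ ≤ 1/49 ÷ (3/7) = 1/21.
0.6⁵ = 0.07776 is still above 1/21 but 0.6⁶ = 729/15625 is at or below it, so n = 6.

6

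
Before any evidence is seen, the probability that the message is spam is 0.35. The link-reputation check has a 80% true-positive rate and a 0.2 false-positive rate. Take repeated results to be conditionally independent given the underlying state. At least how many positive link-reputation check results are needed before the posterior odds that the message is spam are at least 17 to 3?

2

Prior odds: 0.35 ÷ 0.65 = 7/13.
Likelihood ratio of a positive result = 0.8/0.2 = 4.
Target odds = 17/3.
Require 4ⁿ ≥ 17/3 ÷ (7/13) = 221/21.
4¹ = 4 falls short of 221/21 but 4² = 16 reaches it, so n = 2.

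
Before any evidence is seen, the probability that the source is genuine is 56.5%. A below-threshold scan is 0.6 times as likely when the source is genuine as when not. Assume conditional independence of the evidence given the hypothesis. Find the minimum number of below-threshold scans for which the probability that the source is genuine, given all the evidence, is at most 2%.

Prior odds = 0.565/0.435 = 113/87.
Likelihood ratio per below-threshold scan = 0.6.
Target odds: 0.02 ÷ 0.98 = 1/49.
Need (113/87) × 0.6ⁿ ≤ 1/49, i.e. 0.6ⁿ ≤ 87/5537.
0.6⁸ = 6561/390625 is still above 87/5537 but 0.6⁹ = 19683/1953125 is at or below it, so n = 9.

9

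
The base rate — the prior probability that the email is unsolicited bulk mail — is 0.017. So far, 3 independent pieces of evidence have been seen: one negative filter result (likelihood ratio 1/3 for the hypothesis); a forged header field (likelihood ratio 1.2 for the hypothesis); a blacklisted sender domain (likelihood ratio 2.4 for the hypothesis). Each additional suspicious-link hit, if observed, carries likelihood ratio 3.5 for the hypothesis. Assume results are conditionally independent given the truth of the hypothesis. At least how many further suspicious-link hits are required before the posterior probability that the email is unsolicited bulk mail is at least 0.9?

Prior odds = 0.017/0.983 = 17/983.
Combined Bayes factor of the evidence already in hand = (1/3) × 1.2 × 2.4 = 0.96.
Odds after that evidence = (17/983) × 0.96 = 408/24575.
Target odds = 0.9/0.1 = 9.
Need 3.5ⁿ ≥ 9 ÷ (408/24575) = 73725/136.
3.5⁵ = 525.21875 falls short of 73725/136 but 3.5⁶ = 1838.265625 reaches it, so n = 6.

6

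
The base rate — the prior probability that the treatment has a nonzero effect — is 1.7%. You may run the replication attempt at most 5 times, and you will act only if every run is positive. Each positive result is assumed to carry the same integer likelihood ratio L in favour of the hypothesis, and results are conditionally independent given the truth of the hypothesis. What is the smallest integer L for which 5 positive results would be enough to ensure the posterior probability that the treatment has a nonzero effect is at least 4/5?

Prior odds = 0.017/0.983 = 17/983.
Target odds = 0.8/0.2 = 4.
Need L⁵ ≥ 4 ÷ (17/983) = 3932/17.
2⁵ = 32 < 3932/17 ≤ 243 = 3⁵, so L = 3.

3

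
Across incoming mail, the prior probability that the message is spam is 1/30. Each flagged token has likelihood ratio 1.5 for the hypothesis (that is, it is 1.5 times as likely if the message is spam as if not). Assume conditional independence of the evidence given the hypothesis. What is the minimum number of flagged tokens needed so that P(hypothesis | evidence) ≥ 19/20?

Prior odds = (1/30)/(29/30) = 1/29.
Likelihood ratio per flagged token = 1.5.
Target odds: 0.95 ÷ 0.05 = 19.
Require 1.5ⁿ ≥ 19 ÷ (1/29) = 551.
1.5¹⁵ = 14348907/32768 falls short of 551 but 1.5¹⁶ = 43046721/65536 reaches it, so n = 16.

16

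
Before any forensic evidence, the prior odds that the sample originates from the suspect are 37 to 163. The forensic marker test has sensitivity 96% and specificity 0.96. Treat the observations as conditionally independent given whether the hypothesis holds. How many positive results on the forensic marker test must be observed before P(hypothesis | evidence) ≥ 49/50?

2

Prior odds = 37/163.
False-positive rate = 1 − 0.96 = 0.04; likelihood ratio of a positive = 0.96/0.04 = 24.
Target odds: 0.98 ÷ 0.02 = 49.
Need (37/163) × 24ⁿ ≥ 49, i.e. 24ⁿ ≥ 7987/37.
24¹ = 24 falls short of 7987/37 but 24² = 576 reaches it, so n = 2.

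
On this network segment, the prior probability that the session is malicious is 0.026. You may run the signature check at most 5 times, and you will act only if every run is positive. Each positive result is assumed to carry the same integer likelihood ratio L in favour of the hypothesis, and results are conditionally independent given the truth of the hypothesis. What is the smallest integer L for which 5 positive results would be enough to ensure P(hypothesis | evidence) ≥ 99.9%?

9

Prior odds = 0.026/0.974 = 13/487.
Target odds = 0.999/0.001 = 999.
Need L⁵ ≥ 999 ÷ (13/487) = 486513/13.
8⁵ = 32768 < 486513/13 ≤ 59049 = 9⁵, so L = 9.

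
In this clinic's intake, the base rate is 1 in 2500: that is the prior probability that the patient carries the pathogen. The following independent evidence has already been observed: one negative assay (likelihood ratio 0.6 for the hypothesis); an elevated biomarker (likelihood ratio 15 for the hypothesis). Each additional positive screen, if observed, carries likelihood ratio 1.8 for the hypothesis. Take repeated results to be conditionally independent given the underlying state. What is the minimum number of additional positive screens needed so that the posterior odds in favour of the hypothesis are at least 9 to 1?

Prior odds = 0.0004/0.9996 = 1/2499.
Combined Bayes factor of the evidence already in hand = 0.6 × 15 = 9.
Odds after that evidence = (1/2499) × 9 = 3/833.
Target odds = 9.
Need 1.8ⁿ ≥ 9 ÷ (3/833) = 2499.
1.8¹³ ≈2082.3 falls short of 2499 but 1.8¹⁴ ≈3748.13 reaches it, so n = 14.

14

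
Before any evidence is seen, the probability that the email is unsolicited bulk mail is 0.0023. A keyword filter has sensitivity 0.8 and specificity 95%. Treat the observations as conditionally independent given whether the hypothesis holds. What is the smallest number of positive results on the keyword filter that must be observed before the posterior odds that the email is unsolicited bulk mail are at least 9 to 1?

3

Prior odds = 0.0023/0.9977 = 23/9977.
False-positive rate = 1 − 0.95 = 0.05; likelihood ratio of a positive = 0.8/0.05 = 16.
Target odds = 9.
Need (23/9977) × 16ⁿ ≥ 9, i.e. 16ⁿ ≥ 89793/23.
16² = 256 falls short of 89793/23 but 16³ = 4096 reaches it, so n = 3.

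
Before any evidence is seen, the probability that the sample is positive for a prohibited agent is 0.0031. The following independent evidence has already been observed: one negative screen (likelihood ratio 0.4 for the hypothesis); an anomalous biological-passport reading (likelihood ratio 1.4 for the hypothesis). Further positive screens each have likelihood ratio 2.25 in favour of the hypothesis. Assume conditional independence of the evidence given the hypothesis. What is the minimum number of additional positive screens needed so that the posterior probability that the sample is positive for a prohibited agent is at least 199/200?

15

Prior odds = 0.0031/0.9969 = 31/9969.
Combined Bayes factor of the evidence already in hand = 0.4 × 1.4 = 0.56.
Odds after that evidence = (31/9969) × 0.56 = 434/249225.
Target odds = 0.995/0.005 = 199.
Need 2.25ⁿ ≥ 199 ÷ (434/249225) = 49595775/434.
2.25¹⁴ ≈85222.7 falls short of 49595775/434 but 2.25¹⁵ ≈191751 reaches it, so n = 15.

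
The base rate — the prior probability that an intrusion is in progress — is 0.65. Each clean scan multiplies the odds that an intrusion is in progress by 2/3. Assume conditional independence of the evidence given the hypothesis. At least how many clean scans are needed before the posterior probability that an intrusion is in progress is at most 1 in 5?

Prior odds: 0.65 ÷ 0.35 = 13/7.
Likelihood ratio per clean scan = 2/3.
Target posterior odds = 0.2/0.8 = 0.25.
Need (13/7) × (2/3)ⁿ ≤ 0.25, i.e. (2/3)ⁿ ≤ 7/52.
(2/3)⁴ = 16/81 is still above 7/52 but (2/3)⁵ = 32/243 is at or below it, so n = 5.

5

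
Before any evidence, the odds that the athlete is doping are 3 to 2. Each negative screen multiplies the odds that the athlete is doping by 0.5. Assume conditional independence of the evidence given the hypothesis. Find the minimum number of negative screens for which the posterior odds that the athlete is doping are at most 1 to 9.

Prior odds = 1.5.
Likelihood ratio per negative screen = 0.5.
Target odds = 1/9.
Need 1.5 × 0.5ⁿ ≤ 1/9, i.e. 0.5ⁿ ≤ 2/27.
0.5³ = 0.125 is still above 2/27 but 0.5⁴ = 0.0625 is at or below it, so n = 4.

4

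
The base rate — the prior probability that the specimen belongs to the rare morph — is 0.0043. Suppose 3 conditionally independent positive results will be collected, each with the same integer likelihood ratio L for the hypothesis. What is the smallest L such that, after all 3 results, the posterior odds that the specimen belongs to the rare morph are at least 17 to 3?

11

Prior odds = 0.0043/0.9957 = 43/9957.
Target odds = 17/3.
Need L³ ≥ 17/3 ÷ (43/9957) = 56423/43.
10³ = 1000 < 56423/43 ≤ 1331 = 11³, so L = 11.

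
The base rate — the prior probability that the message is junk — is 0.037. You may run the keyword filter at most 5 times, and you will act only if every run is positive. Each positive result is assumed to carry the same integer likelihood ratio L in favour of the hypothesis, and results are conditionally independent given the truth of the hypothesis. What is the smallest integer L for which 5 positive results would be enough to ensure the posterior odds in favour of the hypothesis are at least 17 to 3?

3

Prior odds = 0.037/0.963 = 37/963.
Target odds = 17/3.
Need L⁵ ≥ 17/3 ÷ (37/963) = 5457/37.
2⁵ = 32 < 5457/37 ≤ 243 = 3⁵, so L = 3.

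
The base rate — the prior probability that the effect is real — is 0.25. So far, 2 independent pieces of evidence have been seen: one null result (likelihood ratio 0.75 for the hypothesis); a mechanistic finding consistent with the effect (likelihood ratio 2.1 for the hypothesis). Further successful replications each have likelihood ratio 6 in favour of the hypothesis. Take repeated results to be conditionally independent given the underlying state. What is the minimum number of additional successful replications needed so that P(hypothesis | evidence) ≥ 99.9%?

Prior odds = 0.25/0.75 = 1/3.
Combined Bayes factor of the evidence already in hand = 0.75 × 2.1 = 1.575.
Odds after that evidence = (1/3) × 1.575 = 0.525.
Target odds = 0.999/0.001 = 999.
Need 6ⁿ ≥ 999 ÷ 0.525 = 13320/7.
6⁴ = 1296 falls short of 13320/7 but 6⁵ = 7776 reaches it, so n = 5.

5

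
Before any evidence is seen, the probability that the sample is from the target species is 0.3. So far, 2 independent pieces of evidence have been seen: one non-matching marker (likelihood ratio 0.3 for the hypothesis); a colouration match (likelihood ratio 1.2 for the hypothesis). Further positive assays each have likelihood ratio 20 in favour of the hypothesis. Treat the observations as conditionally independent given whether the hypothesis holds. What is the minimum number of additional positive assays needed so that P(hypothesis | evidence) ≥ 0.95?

Prior odds = 0.3/0.7 = 3/7.
Combined Bayes factor of the evidence already in hand = 0.3 × 1.2 = 0.36.
Odds after that evidence = (3/7) × 0.36 = 27/175.
Target odds = 0.95/0.05 = 19.
Need 20ⁿ ≥ 19 ÷ (27/175) = 3325/27.
20¹ = 20 falls short of 3325/27 but 20² = 400 reaches it, so n = 2.

2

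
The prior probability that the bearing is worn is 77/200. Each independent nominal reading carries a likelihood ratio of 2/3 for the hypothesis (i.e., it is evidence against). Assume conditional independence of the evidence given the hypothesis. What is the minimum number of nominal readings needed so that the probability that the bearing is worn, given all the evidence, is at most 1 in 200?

12

Prior odds = 0.385/0.615 = 77/123.
Likelihood ratio per nominal reading = 2/3.
Target odds: 0.005 ÷ 0.995 = 1/199.
Need (77/123) × (2/3)ⁿ ≤ 1/199, i.e. (2/3)ⁿ ≤ 123/15323.
(2/3)¹¹ = 2048/177147 is still above 123/15323 but (2/3)¹² = 4096/531441 is at or below it, so n = 12.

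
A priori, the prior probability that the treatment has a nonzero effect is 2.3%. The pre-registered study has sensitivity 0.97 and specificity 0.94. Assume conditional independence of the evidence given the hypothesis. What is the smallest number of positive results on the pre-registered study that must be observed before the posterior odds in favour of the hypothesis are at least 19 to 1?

3

Prior odds = 0.023/0.977 = 23/977.
False-positive rate = 1 − 0.94 = 0.06; likelihood ratio of a positive = 0.97/0.06 = 97/6.
Target odds = 19.
Require (97/6)ⁿ ≥ 19 ÷ (23/977) = 18563/23.
(97/6)² = 9409/36 falls short of 18563/23 but (97/6)³ = 912673/216 reaches it, so n = 3.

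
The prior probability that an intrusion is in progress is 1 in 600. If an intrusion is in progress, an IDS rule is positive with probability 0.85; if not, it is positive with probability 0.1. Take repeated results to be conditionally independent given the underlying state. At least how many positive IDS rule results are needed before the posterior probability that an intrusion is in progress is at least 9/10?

Prior odds: (1/600) ÷ (599/600) = 1/599.
Likelihood ratio of a positive = 0.85/0.1 = 8.5.
Target odds: 0.9 ÷ 0.1 = 9.
Need (1/599) × 8.5ⁿ ≥ 9, i.e. 8.5ⁿ ≥ 5391.
8.5⁴ = 5220.0625 falls short of 5391 but 8.5⁵ = 44370.53125 reaches it, so n = 5.

5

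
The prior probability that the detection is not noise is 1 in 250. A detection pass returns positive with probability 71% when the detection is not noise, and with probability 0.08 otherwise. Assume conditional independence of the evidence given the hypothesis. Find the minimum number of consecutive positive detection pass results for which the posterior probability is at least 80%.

4

Prior odds = 0.004/0.996 = 1/249.
Likelihood ratio of a positive result = 0.71/0.08 = 8.875.
Target odds: 0.8 ÷ 0.2 = 4.
Require 8.875ⁿ ≥ 4 ÷ (1/249) = 996.
8.875³ = 357911/512 falls short of 996 but 8.875⁴ = 25411681/4096 reaches it, so n = 4.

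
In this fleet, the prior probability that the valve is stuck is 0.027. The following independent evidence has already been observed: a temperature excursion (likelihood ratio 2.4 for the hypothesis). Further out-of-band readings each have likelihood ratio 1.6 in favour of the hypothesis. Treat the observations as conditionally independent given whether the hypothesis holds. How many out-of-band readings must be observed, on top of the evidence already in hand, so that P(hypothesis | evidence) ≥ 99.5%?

Prior odds = 0.027/0.973 = 27/973.
Bayes factor of the evidence already in hand = 2.4.
Odds after that evidence = (27/973) × 2.4 = 324/4865.
Target odds = 0.995/0.005 = 199.
Need 1.6ⁿ ≥ 199 ÷ (324/4865) = 968135/324.
1.6¹⁷ ≈2951.48 falls short of 968135/324 but 1.6¹⁸ ≈4722.37 reaches it, so n = 18.

18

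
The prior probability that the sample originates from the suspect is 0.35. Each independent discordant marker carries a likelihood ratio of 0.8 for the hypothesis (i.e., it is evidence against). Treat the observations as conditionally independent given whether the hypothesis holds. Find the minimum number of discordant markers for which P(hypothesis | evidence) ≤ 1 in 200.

21

Prior odds = 0.35/0.65 = 7/13.
Likelihood ratio per discordant marker = 0.8.
Target posterior odds = 0.005/0.995 = 1/199.
Require 0.8ⁿ ≤ 1/199 ÷ (7/13) = 13/1393.
0.8²⁰ ≈0.0115292 is still above 13/1393 but 0.8²¹ ≈0.00922337 is at or below it, so n = 21.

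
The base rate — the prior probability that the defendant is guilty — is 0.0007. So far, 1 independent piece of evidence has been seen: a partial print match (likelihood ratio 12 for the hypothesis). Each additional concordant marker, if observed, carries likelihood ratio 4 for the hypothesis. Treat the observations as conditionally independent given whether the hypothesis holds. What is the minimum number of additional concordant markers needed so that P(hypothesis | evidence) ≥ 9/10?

Prior odds = 0.0007/0.9993 = 7/9993.
Bayes factor of the evidence already in hand = 12.
Odds after that evidence = (7/9993) × 12 = 28/3331.
Target odds = 0.9/0.1 = 9.
Need 4ⁿ ≥ 9 ÷ (28/3331) = 29979/28.
4⁵ = 1024 falls short of 29979/28 but 4⁶ = 4096 reaches it, so n = 6.

6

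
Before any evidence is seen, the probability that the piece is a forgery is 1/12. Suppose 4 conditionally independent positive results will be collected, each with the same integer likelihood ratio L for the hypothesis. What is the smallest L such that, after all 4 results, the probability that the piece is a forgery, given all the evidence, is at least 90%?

Prior odds = (1/12)/(11/12) = 1/11.
Target odds = 0.9/0.1 = 9.
Need L⁴ ≥ 9 ÷ (1/11) = 99.
3⁴ = 81 < 99 ≤ 256 = 4⁴, so L = 4.

4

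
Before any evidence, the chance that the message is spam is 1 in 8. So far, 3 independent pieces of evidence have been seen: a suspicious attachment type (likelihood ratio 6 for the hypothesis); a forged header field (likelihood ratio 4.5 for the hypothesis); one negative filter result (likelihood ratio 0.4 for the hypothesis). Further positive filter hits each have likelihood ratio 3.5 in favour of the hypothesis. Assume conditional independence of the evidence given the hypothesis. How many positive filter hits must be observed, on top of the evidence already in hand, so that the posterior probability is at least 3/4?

1

Prior odds = 0.125/0.875 = 1/7.
Combined Bayes factor of the evidence already in hand = 6 × 4.5 × 0.4 = 10.8.
Odds after that evidence = (1/7) × 10.8 = 54/35.
Target odds = 0.75/0.25 = 3.
Need 3.5ⁿ ≥ 3 ÷ (54/35) = 35/18.
3.5¹ = 3.5, which meets the required 35/18; so n = 1.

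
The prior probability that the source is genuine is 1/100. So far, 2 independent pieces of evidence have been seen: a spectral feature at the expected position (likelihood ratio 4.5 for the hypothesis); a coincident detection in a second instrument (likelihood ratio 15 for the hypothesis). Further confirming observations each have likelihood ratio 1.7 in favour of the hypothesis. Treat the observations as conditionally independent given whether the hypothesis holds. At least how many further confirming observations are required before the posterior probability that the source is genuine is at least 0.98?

Prior odds = 0.01/0.99 = 1/99.
Combined Bayes factor of the evidence already in hand = 4.5 × 15 = 67.5.
Odds after that evidence = (1/99) × 67.5 = 15/22.
Target odds = 0.98/0.02 = 49.
Need 1.7ⁿ ≥ 49 ÷ (15/22) = 1078/15.
1.7⁸ ≈69.7576 falls short of 1078/15 but 1.7⁹ ≈118.588 reaches it, so n = 9.

9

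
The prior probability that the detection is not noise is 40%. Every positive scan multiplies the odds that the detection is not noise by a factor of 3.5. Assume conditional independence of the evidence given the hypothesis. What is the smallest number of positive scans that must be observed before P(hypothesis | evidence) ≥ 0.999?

Prior odds = 0.4/0.6 = 2/3.
Likelihood ratio per positive scan = 3.5.
Target odds: 0.999 ÷ 0.001 = 999.
Need (2/3) × 3.5ⁿ ≥ 999, i.e. 3.5ⁿ ≥ 1498.5.
3.5⁵ = 525.21875 falls short of 1498.5 but 3.5⁶ = 1838.265625 reaches it, so n = 6.

6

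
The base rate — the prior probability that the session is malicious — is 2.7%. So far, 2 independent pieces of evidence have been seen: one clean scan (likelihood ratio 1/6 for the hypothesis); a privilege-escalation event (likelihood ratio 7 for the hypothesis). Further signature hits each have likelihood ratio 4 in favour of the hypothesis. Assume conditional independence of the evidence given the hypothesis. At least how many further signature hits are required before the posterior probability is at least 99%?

Prior odds = 0.027/0.973 = 27/973.
Combined Bayes factor of the evidence already in hand = (1/6) × 7 = 7/6.
Odds after that evidence = (27/973) × 7/6 = 9/278.
Target odds = 0.99/0.01 = 99.
Need 4ⁿ ≥ 99 ÷ (9/278) = 3058.
4⁵ = 1024 falls short of 3058 but 4⁶ = 4096 reaches it, so n = 6.

6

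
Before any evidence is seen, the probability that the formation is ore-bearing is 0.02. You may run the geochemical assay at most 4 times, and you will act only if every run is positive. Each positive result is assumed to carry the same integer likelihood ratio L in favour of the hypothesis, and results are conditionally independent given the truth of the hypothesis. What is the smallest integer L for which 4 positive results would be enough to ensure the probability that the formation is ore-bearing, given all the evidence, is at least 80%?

Prior odds = 0.02/0.98 = 1/49.
Target odds = 0.8/0.2 = 4.
Need L⁴ ≥ 4 ÷ (1/49) = 196.
3⁴ = 81 < 196 ≤ 256 = 4⁴, so L = 4.

4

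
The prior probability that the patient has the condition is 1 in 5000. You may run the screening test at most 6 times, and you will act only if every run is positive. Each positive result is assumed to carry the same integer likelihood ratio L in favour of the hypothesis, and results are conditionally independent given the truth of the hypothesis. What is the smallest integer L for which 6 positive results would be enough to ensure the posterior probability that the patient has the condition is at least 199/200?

Prior odds = 0.0002/0.9998 = 1/4999.
Target odds = 0.995/0.005 = 199.
Need L⁶ ≥ 199 ÷ (1/4999) = 994801.
9⁶ = 531441 < 994801 ≤ 1000000 = 10⁶, so L = 10.

10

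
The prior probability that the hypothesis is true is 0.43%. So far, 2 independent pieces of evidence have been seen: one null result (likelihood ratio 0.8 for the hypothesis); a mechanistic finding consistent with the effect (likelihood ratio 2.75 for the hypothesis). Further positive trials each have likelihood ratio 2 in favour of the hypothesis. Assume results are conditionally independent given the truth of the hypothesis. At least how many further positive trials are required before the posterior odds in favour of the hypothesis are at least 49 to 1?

13

Prior odds = 0.0043/0.9957 = 43/9957.
Combined Bayes factor of the evidence already in hand = 0.8 × 2.75 = 2.2.
Odds after that evidence = (43/9957) × 2.2 = 473/49785.
Target odds = 49.
Need 2ⁿ ≥ 49 ÷ (473/49785) = 2439465/473.
2¹² = 4096 falls short of 2439465/473 but 2¹³ = 8192 reaches it, so n = 13.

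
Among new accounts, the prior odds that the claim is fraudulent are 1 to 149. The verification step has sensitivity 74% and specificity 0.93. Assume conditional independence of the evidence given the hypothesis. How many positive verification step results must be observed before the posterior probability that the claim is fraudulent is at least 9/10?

4

Prior odds = 1/149.
False-positive rate = 1 − 0.93 = 0.07; likelihood ratio of a positive = 0.74/0.07 = 74/7.
Target posterior odds = 0.9/0.1 = 9.
Require (74/7)ⁿ ≥ 9 ÷ (1/149) = 1341.
(74/7)³ = 405224/343 falls short of 1341 but (74/7)⁴ = 29986576/2401 reaches it, so n = 4.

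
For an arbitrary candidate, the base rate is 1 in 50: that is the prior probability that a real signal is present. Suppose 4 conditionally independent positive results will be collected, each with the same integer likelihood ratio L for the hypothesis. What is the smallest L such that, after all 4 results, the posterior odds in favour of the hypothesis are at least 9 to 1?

Prior odds = 0.02/0.98 = 1/49.
Target odds = 9.
Need L⁴ ≥ 9 ÷ (1/49) = 441.
4⁴ = 256 < 441 ≤ 625 = 5⁴, so L = 5.

5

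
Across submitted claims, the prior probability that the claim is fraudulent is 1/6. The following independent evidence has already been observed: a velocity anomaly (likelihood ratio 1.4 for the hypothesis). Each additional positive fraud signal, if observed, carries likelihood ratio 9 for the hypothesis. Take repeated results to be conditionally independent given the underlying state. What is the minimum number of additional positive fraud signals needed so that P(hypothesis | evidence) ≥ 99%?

Prior odds = (1/6)/(5/6) = 0.2.
Bayes factor of the evidence already in hand = 1.4.
Odds after that evidence = 0.2 × 1.4 = 0.28.
Target odds = 0.99/0.01 = 99.
Need 9ⁿ ≥ 99 ÷ 0.28 = 2475/7.
9² = 81 falls short of 2475/7 but 9³ = 729 reaches it, so n = 3.

3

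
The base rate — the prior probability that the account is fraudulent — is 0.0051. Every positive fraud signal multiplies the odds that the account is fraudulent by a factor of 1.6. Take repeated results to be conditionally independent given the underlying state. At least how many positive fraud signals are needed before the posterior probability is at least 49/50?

Prior odds: 0.0051 ÷ 0.9949 = 51/9949.
Likelihood ratio per positive fraud signal = 1.6.
Target odds: 0.98 ÷ 0.02 = 49.
Require 1.6ⁿ ≥ 49 ÷ (51/9949) = 487501/51.
1.6¹⁹ ≈7555.79 falls short of 487501/51 but 1.6²⁰ ≈12089.3 reaches it, so n = 20.

20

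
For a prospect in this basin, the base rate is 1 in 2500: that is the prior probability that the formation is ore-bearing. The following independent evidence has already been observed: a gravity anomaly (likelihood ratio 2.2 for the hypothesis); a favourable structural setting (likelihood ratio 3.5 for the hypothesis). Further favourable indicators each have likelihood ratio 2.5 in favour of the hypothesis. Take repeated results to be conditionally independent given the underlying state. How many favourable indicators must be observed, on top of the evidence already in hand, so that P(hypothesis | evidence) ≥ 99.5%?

Prior odds = 0.0004/0.9996 = 1/2499.
Combined Bayes factor of the evidence already in hand = 2.2 × 3.5 = 7.7.
Odds after that evidence = (1/2499) × 7.7 = 11/3570.
Target odds = 0.995/0.005 = 199.
Need 2.5ⁿ ≥ 199 ÷ (11/3570) = 710430/11.
2.5¹² = 244140625/4096 falls short of 710430/11 but 2.5¹³ ≈149012 reaches it, so n = 13.

13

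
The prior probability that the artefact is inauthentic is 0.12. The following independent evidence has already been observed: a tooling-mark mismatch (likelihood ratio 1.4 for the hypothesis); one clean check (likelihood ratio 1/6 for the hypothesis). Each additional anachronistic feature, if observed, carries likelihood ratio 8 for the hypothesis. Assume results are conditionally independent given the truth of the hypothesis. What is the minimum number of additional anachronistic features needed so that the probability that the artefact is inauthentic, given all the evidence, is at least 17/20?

3

Prior odds = 0.12/0.88 = 3/22.
Combined Bayes factor of the evidence already in hand = 1.4 × (1/6) = 7/30.
Odds after that evidence = (3/22) × 7/30 = 7/220.
Target odds = 0.85/0.15 = 17/3.
Need 8ⁿ ≥ 17/3 ÷ (7/220) = 3740/21.
8² = 64 falls short of 3740/21 but 8³ = 512 reaches it, so n = 3.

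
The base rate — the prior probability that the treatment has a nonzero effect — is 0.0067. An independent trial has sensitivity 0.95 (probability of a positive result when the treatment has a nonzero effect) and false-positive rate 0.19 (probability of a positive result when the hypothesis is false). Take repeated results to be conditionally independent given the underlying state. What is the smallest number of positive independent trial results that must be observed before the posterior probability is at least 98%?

6

Prior odds = 0.0067/0.9933 = 67/9933.
Likelihood ratio of a positive result = 0.95/0.19 = 5.
Target odds: 0.98 ÷ 0.02 = 49.
Require 5ⁿ ≥ 49 ÷ (67/9933) = 486717/67.
5⁵ = 3125 falls short of 486717/67 but 5⁶ = 15625 reaches it, so n = 6.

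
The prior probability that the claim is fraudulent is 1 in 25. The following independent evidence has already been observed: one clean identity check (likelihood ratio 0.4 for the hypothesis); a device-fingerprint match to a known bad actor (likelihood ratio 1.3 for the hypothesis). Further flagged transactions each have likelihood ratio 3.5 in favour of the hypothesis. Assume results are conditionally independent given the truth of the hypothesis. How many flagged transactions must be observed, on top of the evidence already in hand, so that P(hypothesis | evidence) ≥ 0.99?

Prior odds = 0.04/0.96 = 1/24.
Combined Bayes factor of the evidence already in hand = 0.4 × 1.3 = 0.52.
Odds after that evidence = (1/24) × 0.52 = 13/600.
Target odds = 0.99/0.01 = 99.
Need 3.5ⁿ ≥ 99 ÷ (13/600) = 59400/13.
3.5⁶ = 1838.265625 falls short of 59400/13 but 3.5⁷ = 823543/128 reaches it, so n = 7.

7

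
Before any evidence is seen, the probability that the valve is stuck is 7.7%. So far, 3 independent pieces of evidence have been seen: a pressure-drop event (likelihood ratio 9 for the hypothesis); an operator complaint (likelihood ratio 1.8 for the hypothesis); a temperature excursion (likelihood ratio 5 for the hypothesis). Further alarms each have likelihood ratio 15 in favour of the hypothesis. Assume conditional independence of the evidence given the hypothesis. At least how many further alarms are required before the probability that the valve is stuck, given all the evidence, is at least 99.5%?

Prior odds = 0.077/0.923 = 77/923.
Combined Bayes factor of the evidence already in hand = 9 × 1.8 × 5 = 81.
Odds after that evidence = (77/923) × 81 = 6237/923.
Target odds = 0.995/0.005 = 199.
Need 15ⁿ ≥ 199 ÷ (6237/923) = 183677/6237.
15¹ = 15 falls short of 183677/6237 but 15² = 225 reaches it, so n = 2.

2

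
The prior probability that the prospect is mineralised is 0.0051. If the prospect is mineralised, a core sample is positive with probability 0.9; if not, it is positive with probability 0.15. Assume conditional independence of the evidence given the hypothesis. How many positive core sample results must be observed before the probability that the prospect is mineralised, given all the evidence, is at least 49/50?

6

Prior odds: 0.0051 ÷ 0.9949 = 51/9949.
Likelihood ratio of a positive = 0.9/0.15 = 6.
Target posterior odds = 0.98/0.02 = 49.
Require 6ⁿ ≥ 49 ÷ (51/9949) = 487501/51.
6⁵ = 7776 falls short of 487501/51 but 6⁶ = 46656 reaches it, so n = 6.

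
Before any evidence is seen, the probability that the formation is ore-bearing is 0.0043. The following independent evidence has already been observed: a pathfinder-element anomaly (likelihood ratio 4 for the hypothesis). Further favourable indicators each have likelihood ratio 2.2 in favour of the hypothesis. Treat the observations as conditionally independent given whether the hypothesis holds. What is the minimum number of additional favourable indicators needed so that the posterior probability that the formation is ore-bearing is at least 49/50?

Prior odds = 0.0043/0.9957 = 43/9957.
Bayes factor of the evidence already in hand = 4.
Odds after that evidence = (43/9957) × 4 = 172/9957.
Target odds = 0.98/0.02 = 49.
Need 2.2ⁿ ≥ 49 ÷ (172/9957) = 487893/172.
2.2¹⁰ ≈2655.99 falls short of 487893/172 but 2.2¹¹ ≈5843.18 reaches it, so n = 11.

11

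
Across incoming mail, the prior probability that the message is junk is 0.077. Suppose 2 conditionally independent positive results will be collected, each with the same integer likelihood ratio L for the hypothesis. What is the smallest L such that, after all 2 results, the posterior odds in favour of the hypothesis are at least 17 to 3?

Prior odds = 0.077/0.923 = 77/923.
Target odds = 17/3.
Need L² ≥ 17/3 ÷ (77/923) = 15691/231.
8² = 64 < 15691/231 ≤ 81 = 9², so L = 9.

9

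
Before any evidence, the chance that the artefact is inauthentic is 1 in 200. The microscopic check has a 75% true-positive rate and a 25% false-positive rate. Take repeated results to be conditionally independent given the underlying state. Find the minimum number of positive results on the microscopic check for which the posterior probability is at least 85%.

Prior odds: 0.005 ÷ 0.995 = 1/199.
Likelihood ratio of a positive result = 0.75/0.25 = 3.
Target posterior odds = 0.85/0.15 = 17/3.
Need (1/199) × 3ⁿ ≥ 17/3, i.e. 3ⁿ ≥ 3383/3.
3⁶ = 729 falls short of 3383/3 but 3⁷ = 2187 reaches it, so n = 7.

7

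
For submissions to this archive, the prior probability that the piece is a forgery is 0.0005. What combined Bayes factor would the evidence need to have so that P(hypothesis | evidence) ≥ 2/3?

3998

Prior odds = 0.0005/0.9995 = 1/1999.
Target odds = (2/3)/(1/3) = 2.
Required Bayes factor = 2 ÷ (1/1999) = 3998.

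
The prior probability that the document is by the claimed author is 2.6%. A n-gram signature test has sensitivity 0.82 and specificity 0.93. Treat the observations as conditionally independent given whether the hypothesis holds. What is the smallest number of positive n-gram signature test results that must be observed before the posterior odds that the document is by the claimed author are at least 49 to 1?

4

Prior odds = 0.026/0.974 = 13/487.
False-positive rate = 1 − 0.93 = 0.07; likelihood ratio of a positive = 0.82/0.07 = 82/7.
Target odds = 49.
Need (13/487) × (82/7)ⁿ ≥ 49, i.e. (82/7)ⁿ ≥ 23863/13.
(82/7)³ = 551368/343 falls short of 23863/13 but (82/7)⁴ = 45212176/2401 reaches it, so n = 4.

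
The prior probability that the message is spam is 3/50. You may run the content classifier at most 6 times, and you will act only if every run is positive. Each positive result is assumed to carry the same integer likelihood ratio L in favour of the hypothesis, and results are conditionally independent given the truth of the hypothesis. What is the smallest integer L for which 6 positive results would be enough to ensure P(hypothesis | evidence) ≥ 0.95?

Prior odds = 0.06/0.94 = 3/47.
Target odds = 0.95/0.05 = 19.
Need L⁶ ≥ 19 ÷ (3/47) = 893/3.
2⁶ = 64 < 893/3 ≤ 729 = 3⁶, so L = 3.

3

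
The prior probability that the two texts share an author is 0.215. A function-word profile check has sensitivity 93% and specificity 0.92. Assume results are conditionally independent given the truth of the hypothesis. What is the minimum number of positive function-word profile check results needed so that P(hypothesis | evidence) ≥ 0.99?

Prior odds = 0.215/0.785 = 43/157.
False-positive rate = 1 − 0.92 = 0.08; likelihood ratio of a positive = 0.93/0.08 = 11.625.
Target odds: 0.99 ÷ 0.01 = 99.
Need (43/157) × 11.625ⁿ ≥ 99, i.e. 11.625ⁿ ≥ 15543/43.
11.625² = 135.140625 falls short of 15543/43 but 11.625³ = 804357/512 reaches it, so n = 3.

3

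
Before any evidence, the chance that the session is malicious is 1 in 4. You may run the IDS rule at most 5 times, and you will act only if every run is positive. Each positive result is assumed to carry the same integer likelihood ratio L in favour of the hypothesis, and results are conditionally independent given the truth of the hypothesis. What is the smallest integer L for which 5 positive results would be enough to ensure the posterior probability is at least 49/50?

Prior odds = 0.25/0.75 = 1/3.
Target odds = 0.98/0.02 = 49.
Need L⁵ ≥ 49 ÷ (1/3) = 147.
2⁵ = 32 < 147 ≤ 243 = 3⁵, so L = 3.

3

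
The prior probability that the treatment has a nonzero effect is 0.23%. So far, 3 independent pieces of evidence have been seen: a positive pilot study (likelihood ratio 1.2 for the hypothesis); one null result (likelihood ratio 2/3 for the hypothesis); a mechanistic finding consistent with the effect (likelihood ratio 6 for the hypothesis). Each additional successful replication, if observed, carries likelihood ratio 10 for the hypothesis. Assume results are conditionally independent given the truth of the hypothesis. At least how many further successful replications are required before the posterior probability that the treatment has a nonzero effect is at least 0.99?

Prior odds = 0.0023/0.9977 = 23/9977.
Combined Bayes factor of the evidence already in hand = 1.2 × (2/3) × 6 = 4.8.
Odds after that evidence = (23/9977) × 4.8 = 552/49885.
Target odds = 0.99/0.01 = 99.
Need 10ⁿ ≥ 99 ÷ (552/49885) = 1646205/184.
10³ = 1000 falls short of 1646205/184 but 10⁴ = 10000 reaches it, so n = 4.

4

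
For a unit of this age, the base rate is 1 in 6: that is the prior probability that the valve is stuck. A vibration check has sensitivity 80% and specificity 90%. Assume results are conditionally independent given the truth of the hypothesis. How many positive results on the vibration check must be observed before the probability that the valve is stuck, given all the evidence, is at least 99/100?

3

Prior odds: (1/6) ÷ (5/6) = 0.2.
False-positive rate = 1 − 0.9 = 0.1; likelihood ratio of a positive = 0.8/0.1 = 8.
Target odds: 0.99 ÷ 0.01 = 99.
Require 8ⁿ ≥ 99 ÷ 0.2 = 495.
8² = 64 falls short of 495 but 8³ = 512 reaches it, so n = 3.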